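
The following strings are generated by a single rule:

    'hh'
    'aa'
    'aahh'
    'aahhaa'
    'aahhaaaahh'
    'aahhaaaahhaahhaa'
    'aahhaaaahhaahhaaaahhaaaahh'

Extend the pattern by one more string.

Each term (from the third on) is the previous term followed by the one before it: term 3 = aa·hh = aahh.
Continuing: aahhaaaahhaahhaaaahhaaaahh · aahhaaaahhaahhaa gives term 8.

aahhaaaahhaahhaaaahhaaaahhaahhaaaahhaahhaa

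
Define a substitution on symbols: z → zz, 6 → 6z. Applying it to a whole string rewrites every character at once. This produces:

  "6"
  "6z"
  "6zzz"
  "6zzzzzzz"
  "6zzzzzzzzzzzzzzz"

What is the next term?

Rewriting the 16 symbols of 6zzzzzzzzzzzzzzz one by one yields 6z zz zz zz zz zz zz zz zz zz zz zz zz zz zz zz; concatenated:

6zzzzzzzzzzzzzzzzzzzzzzzzzzzzzzz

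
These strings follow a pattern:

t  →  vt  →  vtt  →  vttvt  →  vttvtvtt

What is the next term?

Each term (from the third on) is the previous term followed by the one before it: term 3 = vt·t = vtt.
So term 6 is vttvtvtt·vttvt.

vttvtvttvttvt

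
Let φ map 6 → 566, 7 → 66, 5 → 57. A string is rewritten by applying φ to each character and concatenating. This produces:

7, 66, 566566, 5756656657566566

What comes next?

φ(5756656657566566) expands symbol-by-symbol to 57 66 57 566 566 57 566 566 57 66 57 566 566 57 566 566; joining the 16 pieces gives the next term.

5766575665665756656657665756656657566566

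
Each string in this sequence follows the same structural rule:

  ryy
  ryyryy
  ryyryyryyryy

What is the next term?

s(k+1) = s(k)·s(k) — each term doubles the last.
One more doubling of ryyryyryyryy gives the answer.

ryyryyryyryyryyryyryyryy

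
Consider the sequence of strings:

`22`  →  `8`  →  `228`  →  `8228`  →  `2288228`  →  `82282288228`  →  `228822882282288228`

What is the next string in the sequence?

From term 3 onward, concatenate the second-to-last term with the last: 22·8 = 228, 8·228 = 8228, …
Continuing: 82282288228 · 228822882282288228 gives term 8.

82282288228228822882282288228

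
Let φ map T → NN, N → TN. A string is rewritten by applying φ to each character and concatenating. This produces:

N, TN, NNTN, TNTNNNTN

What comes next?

Rewriting each symbol of TNTNNNTN: T→NN, N→TN, T→NN, N→TN, N→TN, N→TN, T→NN, N→TN, which concatenates to NN TN NN TN TN TN NN TN.

NNTNNNTNTNTNNNTN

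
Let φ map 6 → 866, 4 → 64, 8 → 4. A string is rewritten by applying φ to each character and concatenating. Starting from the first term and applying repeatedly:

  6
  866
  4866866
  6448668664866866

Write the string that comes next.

8666464486686648668666448668664866866

φ(6448668664866866) expands symbol-by-symbol to 866 64 64 4 866 866 4 866 866 64 4 866 866 4 866 866; joining the 16 pieces gives the next term.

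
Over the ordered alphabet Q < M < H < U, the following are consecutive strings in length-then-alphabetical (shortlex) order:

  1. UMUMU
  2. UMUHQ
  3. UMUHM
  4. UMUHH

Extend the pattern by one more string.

UMUHU

The successor of UMUHH increments the rightmost position that isn't already U and resets every position after it to Q.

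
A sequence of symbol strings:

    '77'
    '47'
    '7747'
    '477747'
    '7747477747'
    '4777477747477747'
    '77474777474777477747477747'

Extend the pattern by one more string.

Each term (from the third on) is the two preceding terms concatenated in order: term 3 = 77·47 = 7747.
Continuing: 4777477747477747 · 77474777474777477747477747 gives term 8.

477747774747774777474777474777477747477747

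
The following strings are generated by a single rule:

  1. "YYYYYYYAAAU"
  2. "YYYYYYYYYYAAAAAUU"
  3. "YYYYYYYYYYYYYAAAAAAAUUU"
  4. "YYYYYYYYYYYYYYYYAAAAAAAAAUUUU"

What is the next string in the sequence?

YYYYYYYYYYYYYYYYYYYAAAAAAAAAAAUUUUU

Reading off run lengths: Y runs 7, 10, 13, 16; A runs 3, 5, 7, 9; U runs 1, 2, 3, 4 — each is linear in n, where the shown terms are n = 2, 3, 4, 5.
Setting n = 6 gives 19, 11, 5 characters in each block.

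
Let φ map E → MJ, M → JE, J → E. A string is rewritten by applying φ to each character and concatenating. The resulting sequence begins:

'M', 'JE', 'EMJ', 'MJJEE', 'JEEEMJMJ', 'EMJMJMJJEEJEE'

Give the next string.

Rewriting the 13 symbols of EMJMJMJJEEJEE one by one yields MJ JE E JE E JE E E MJ MJ E MJ MJ; concatenated:

MJJEEJEEJEEEMJMJEMJMJ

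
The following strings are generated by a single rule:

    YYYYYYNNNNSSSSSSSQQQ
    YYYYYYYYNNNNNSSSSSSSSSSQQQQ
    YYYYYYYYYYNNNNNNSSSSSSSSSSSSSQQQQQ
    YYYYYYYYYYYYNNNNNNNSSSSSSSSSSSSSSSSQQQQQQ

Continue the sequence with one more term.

Term n consists of 2n+2 Y's, followed by n+2 N's, followed by 3n+1 S's, followed by n+1 Q's, where the shown terms are n = 2, 3, 4, 5.
At n = 6 the blocks have lengths 14, 8, 19, 7.

YYYYYYYYYYYYYYNNNNNNNNSSSSSSSSSSSSSSSSSSSQQQQQQQ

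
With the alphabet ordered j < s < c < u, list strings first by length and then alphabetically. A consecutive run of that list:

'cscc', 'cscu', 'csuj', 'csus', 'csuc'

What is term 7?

ccjj

Continuing the enumeration 2 steps past csuc: csuc → csuu → (answer).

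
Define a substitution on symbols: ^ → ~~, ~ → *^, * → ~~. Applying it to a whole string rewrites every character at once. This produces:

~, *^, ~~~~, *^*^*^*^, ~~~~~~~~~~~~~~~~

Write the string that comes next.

Replace each of the 16 characters of ~~~~~~~~~~~~~~~~ in place — *^ *^ *^ *^ *^ *^ *^ *^ *^ *^ *^ *^ *^ *^ *^ *^ — and concatenate.

*^*^*^*^*^*^*^*^*^*^*^*^*^*^*^*^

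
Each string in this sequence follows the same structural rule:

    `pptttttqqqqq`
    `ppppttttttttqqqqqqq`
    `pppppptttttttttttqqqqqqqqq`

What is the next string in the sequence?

Each string has the form p^{2n} t^{3n+2} q^{2n+3} (n = 1, 2, …).
At n = 4 the blocks have lengths 8, 14, 11.

ppppppppttttttttttttttqqqqqqqqqqq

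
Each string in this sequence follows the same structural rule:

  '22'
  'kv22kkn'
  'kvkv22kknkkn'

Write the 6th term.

Each term wraps the previous one in kv on the left and kkn on the right.
From kvkv22kknkkn, 3 further steps: kvkv22kknkkn → kvkvkv22kknkknkkn → kvkvkvkv22kknkknkknkkn → (answer).

kvkvkvkvkv22kknkknkknkknkkn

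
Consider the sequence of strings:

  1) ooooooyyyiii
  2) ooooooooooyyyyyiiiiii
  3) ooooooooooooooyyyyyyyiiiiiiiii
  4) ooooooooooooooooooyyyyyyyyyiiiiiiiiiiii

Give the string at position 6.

The n-th term is 4n+2 o's then 2n+1 y's then 3n i's (n = 1, 2, …).
Setting n = 6 gives 26, 13, 18 characters in each block.

ooooooooooooooooooooooooooyyyyyyyyyyyyyiiiiiiiiiiiiiiiiii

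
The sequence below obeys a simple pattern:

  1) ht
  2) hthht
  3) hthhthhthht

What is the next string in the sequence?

hthhthhthhthhthhthhthht

Each string is two copies of the previous one joined by 'h'.
One more doubling of hthhthhthht gives the answer.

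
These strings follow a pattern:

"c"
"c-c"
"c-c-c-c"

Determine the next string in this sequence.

c-c-c-c-c-c-c-c

s(k+1) = s(k)·-·s(k) — each term doubles the last with '-' between the halves.
One more doubling of c-c-c-c gives the answer.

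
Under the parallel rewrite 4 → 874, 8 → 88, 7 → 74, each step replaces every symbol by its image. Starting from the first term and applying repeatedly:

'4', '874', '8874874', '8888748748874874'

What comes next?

888888887487488748748888748748874874

Applying the rule to each of the 16 symbols of 8888748748874874 gives the pieces 88 88 88 88 74 874 88 74 874 88 88 74 874 88 74 874, which concatenate to the answer.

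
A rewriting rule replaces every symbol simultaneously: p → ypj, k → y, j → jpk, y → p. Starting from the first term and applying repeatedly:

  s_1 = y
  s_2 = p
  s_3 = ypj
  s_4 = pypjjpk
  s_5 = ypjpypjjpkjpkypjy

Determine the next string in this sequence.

φ(ypjpypjjpkjpkypjy) expands symbol-by-symbol to p ypj jpk ypj p ypj jpk jpk ypj y jpk ypj y p ypj jpk p; joining the 17 pieces gives the next term.

pypjjpkypjpypjjpkjpkypjyjpkypjypypjjpkp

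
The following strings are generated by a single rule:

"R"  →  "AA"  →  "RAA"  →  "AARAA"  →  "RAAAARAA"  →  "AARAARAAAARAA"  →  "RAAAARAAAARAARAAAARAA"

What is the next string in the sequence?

From term 3 onward, concatenate the second-to-last term with the last: R·AA = RAA, AA·RAA = AARAA, …
The next term joins AARAARAAAARAA and RAAAARAAAARAARAAAARAA.

AARAARAAAARAARAAAARAAAARAARAAAARAA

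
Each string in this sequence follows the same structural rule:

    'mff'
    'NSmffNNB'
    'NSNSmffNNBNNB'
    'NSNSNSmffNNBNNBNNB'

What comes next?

s(k+1) = NS·s(k)·NNB, so each term gains NS as a prefix and NNB as a suffix.
One more step from NSNSNSmffNNBNNBNNB gives the answer.

NSNSNSNSmffNNBNNBNNBNNB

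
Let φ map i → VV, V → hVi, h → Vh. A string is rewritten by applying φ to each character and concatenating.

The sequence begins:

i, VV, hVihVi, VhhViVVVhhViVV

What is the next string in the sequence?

Rewriting the 14 symbols of VhhViVVVhhViVV one by one yields hVi Vh Vh hVi VV hVi hVi hVi Vh Vh hVi VV hVi hVi; concatenated:

hViVhVhhViVVhVihVihViVhVhhViVVhVihVi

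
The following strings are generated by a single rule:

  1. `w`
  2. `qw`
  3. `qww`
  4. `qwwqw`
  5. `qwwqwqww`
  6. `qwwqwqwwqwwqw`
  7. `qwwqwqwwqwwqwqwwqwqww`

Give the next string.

qwwqwqwwqwwqwqwwqwqwwqwwqwqwwqwwqw

From term 3 onward, concatenate the last term with the second-to-last: qw·w = qww, qww·qw = qwwqw, …
The next term joins qwwqwqwwqwwqwqwwqwqww and qwwqwqwwqwwqw.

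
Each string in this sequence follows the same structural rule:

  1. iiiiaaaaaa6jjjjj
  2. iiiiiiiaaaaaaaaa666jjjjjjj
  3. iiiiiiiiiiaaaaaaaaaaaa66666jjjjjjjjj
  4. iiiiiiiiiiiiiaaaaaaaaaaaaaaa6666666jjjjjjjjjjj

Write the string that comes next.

Reading off run lengths: i runs 4, 7, 10, 13; a runs 6, 9, 12, 15; 6 runs 1, 3, 5, 7; j runs 5, 7, 9, 11 — each is linear in n (n = 1, 2, …).
For the next term, n = 5, so the run lengths are 16, 18, 9, 13.

iiiiiiiiiiiiiiiiaaaaaaaaaaaaaaaaaa666666666jjjjjjjjjjjjj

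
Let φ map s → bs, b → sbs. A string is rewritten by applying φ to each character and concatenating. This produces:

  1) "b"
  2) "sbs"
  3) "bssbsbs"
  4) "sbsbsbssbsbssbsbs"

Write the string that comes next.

bssbsbssbsbssbsbsbssbsbssbsbsbssbsbssbsbs

Replace each of the 17 characters of sbsbsbssbsbssbsbs in place — bs sbs bs sbs bs sbs bs bs sbs bs sbs bs bs sbs bs sbs bs — and concatenate.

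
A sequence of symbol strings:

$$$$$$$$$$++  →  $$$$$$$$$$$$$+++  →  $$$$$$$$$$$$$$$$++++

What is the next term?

The n-th term is 3n+1 $'s then n-1 +'s, where the shown terms are n = 3, 4, 5.
At n = 6 the blocks have lengths 19, 5.

$$$$$$$$$$$$$$$$$$$+++++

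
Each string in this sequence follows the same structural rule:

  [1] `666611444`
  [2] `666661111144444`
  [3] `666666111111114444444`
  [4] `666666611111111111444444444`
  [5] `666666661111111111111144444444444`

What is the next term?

666666666111111111111111114444444444444

Each string has the form 6^{n+3} 1^{3n-1} 4^{2n+1} (n = 1, 2, …).
At n = 6 the blocks have lengths 9, 17, 13.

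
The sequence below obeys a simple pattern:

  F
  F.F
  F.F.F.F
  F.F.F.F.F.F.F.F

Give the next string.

Every step duplicates the string with '.' between the halves.
One more doubling of F.F.F.F.F.F.F.F gives the answer.

F.F.F.F.F.F.F.F.F.F.F.F.F.F.F.F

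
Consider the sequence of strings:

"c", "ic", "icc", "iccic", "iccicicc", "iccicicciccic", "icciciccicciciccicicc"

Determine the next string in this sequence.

This is a Fibonacci-style word recurrence s(k) = s(k−1)·s(k−2): e.g. ic·c = icc.
So term 8 is icciciccicciciccicicc·iccicicciccic.

icciciccicciciccicicciccicicciccic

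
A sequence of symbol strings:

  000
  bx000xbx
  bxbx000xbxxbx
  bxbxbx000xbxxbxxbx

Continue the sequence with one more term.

Every step adds bx to the front and xbx to the end of the previous string.
One more step from bxbxbx000xbxxbxxbx gives the answer.

bxbxbxbx000xbxxbxxbxxbx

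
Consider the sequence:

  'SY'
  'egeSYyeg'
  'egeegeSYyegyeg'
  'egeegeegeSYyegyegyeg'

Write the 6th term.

s(k+1) = ege·s(k)·yeg, so each term gains ege as a prefix and yeg as a suffix.
From egeegeegeSYyegyegyeg, 2 further steps: egeegeegeSYyegyegyeg → egeegeegeegeSYyegyegyegyeg → (answer).

egeegeegeegeegeSYyegyegyegyegyeg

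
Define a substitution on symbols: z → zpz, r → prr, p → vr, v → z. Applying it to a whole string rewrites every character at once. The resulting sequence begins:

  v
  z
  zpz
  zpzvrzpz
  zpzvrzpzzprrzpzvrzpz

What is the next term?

Replace each of the 20 characters of zpzvrzpzzprrzpzvrzpz in place — zpz vr zpz z prr zpz vr zpz zpz vr prr prr zpz vr zpz z prr zpz vr zpz — and concatenate.

zpzvrzpzzprrzpzvrzpzzpzvrprrprrzpzvrzpzzprrzpzvrzpz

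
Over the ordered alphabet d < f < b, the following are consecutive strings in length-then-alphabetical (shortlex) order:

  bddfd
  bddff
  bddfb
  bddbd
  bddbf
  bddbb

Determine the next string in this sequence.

Find the rightmost character of bddbb below b, bump it to the next letter, and reset everything to its right to d.

bdfdd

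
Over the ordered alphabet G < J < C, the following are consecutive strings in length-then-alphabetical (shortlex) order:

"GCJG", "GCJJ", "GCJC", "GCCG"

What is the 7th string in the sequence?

JGGG

Stepping forward 3 times from GCCG: GCCG → GCCJ → GCCC, then the target.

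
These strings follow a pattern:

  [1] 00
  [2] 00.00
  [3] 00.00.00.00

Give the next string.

Every step duplicates the string with '.' between the halves.
So the next term is two copies of 00.00.00.00 with '.' between the halves.

00.00.00.00.00.00.00.00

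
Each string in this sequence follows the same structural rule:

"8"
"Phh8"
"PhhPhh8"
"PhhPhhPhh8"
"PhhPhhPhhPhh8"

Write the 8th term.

Every step adds Phh at the front: s(k+1) = Phh·s(k).
From PhhPhhPhhPhh8, 3 further steps: PhhPhhPhhPhh8 → PhhPhhPhhPhhPhh8 → PhhPhhPhhPhhPhhPhh8 → (answer).

PhhPhhPhhPhhPhhPhhPhh8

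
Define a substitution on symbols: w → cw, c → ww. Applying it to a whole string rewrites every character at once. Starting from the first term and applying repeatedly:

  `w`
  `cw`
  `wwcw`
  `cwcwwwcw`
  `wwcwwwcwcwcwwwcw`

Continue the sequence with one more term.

Rewriting the 16 symbols of wwcwwwcwcwcwwwcw one by one yields cw cw ww cw cw cw ww cw ww cw ww cw cw cw ww cw; concatenated:

cwcwwwcwcwcwwwcwwwcwwwcwcwcwwwcw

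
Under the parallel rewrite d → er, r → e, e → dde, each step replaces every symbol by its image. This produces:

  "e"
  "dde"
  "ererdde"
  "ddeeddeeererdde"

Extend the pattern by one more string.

ererddeddeererddeddeddeeddeeererdde

Replace each of the 15 characters of ddeeddeeererdde in place — er er dde dde er er dde dde dde e dde e er er dde — and concatenate.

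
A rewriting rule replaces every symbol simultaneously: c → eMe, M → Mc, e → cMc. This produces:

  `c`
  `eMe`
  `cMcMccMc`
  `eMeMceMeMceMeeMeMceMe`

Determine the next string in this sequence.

Rewriting the 21 symbols of eMeMceMeMceMeeMeMceMe one by one yields cMc Mc cMc Mc eMe cMc Mc cMc Mc eMe cMc Mc cMc cMc Mc cMc Mc eMe cMc Mc cMc; concatenated:

cMcMccMcMceMecMcMccMcMceMecMcMccMccMcMccMcMceMecMcMccMc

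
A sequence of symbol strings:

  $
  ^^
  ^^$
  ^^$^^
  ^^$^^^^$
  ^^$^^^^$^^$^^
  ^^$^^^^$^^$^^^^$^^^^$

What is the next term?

This is a Fibonacci-style word recurrence s(k) = s(k−1)·s(k−2): e.g. ^^·$ = ^^$.
The next term joins ^^$^^^^$^^$^^^^$^^^^$ and ^^$^^^^$^^$^^.

^^$^^^^$^^$^^^^$^^^^$^^$^^^^$^^$^^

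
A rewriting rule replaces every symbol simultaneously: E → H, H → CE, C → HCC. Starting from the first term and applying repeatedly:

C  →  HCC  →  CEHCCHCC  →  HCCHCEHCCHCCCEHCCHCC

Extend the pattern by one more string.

Rewriting the 20 symbols of HCCHCEHCCHCCCEHCCHCC one by one yields CE HCC HCC CE HCC H CE HCC HCC CE HCC HCC HCC H CE HCC HCC CE HCC HCC; concatenated:

CEHCCHCCCEHCCHCEHCCHCCCEHCCHCCHCCHCEHCCHCCCEHCCHCC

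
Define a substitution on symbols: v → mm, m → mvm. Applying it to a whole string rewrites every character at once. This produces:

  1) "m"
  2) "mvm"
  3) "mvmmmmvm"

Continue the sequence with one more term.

mvmmmmvmmvmmvmmvmmmmvm

Expanding mvmmmmvm: m→mvm, v→mm, m→mvm, m→mvm, m→mvm, m→mvm, v→mm, m→mvm. Concatenated: mvm mm mvm mvm mvm mvm mm mvm.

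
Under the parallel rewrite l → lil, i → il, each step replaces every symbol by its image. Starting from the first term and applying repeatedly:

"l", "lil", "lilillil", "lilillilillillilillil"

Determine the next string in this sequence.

φ(lilillilillillilillil) expands symbol-by-symbol to lil il lil il lil lil il lil il lil lil il lil lil il lil il lil lil il lil; joining the 21 pieces gives the next term.

lilillilillillilillilillillilillillilillilillillilillil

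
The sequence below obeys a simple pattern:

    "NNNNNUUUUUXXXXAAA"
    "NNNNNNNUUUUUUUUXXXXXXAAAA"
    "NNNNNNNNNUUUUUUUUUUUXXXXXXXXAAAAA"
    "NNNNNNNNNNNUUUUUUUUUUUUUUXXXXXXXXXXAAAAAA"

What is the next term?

Term n consists of 2n+3 N's, followed by 3n+2 U's, followed by 2n+2 X's, followed by n+2 A's (n = 1, 2, …).
For the next term, n = 5, so the run lengths are 13, 17, 12, 7.

NNNNNNNNNNNNNUUUUUUUUUUUUUUUUUXXXXXXXXXXXXAAAAAAA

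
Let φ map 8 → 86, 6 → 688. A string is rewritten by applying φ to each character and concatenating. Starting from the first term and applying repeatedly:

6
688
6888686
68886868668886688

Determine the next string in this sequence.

Applying the rule to each of the 17 symbols of 68886868668886688 gives the pieces 688 86 86 86 688 86 688 86 688 688 86 86 86 688 688 86 86, which concatenate to the answer.

68886868668886688866886888686866886888686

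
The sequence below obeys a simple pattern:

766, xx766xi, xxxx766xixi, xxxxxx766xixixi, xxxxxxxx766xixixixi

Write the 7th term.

xxxxxxxxxxxx766xixixixixixi

s(k+1) = xx·s(k)·xi, so each term gains xx as a prefix and xi as a suffix.
From xxxxxxxx766xixixixi, 2 further steps: xxxxxxxx766xixixixi → xxxxxxxxxx766xixixixixi → (answer).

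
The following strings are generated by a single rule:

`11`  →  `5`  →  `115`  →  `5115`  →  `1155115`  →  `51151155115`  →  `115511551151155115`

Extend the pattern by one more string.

Each term (from the third on) is the two preceding terms concatenated in order: term 3 = 11·5 = 115.
So term 8 is 51151155115·115511551151155115.

51151155115115511551151155115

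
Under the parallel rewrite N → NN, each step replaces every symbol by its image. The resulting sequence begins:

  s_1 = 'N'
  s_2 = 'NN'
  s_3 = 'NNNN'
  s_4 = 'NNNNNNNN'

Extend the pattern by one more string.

Apply φ to NNNNNNNN symbol by symbol: N→NN, N→NN, N→NN, N→NN, N→NN, N→NN, N→NN, N→NN; joined: NN NN NN NN NN NN NN NN.

NNNNNNNNNNNNNNNN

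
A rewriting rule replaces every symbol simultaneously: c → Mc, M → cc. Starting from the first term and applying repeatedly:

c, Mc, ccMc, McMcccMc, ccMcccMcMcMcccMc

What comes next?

φ(ccMcccMcMcMcccMc) expands symbol-by-symbol to Mc Mc cc Mc Mc Mc cc Mc cc Mc cc Mc Mc Mc cc Mc; joining the 16 pieces gives the next term.

McMcccMcMcMcccMcccMcccMcMcMcccMc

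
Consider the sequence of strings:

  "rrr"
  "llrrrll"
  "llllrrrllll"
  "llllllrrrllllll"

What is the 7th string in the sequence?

llllllllllllrrrllllllllllll

s(k+1) = ll·s(k)·ll, so each term gains ll as a prefix and ll as a suffix.
From llllllrrrllllll, 3 further steps: llllllrrrllllll → llllllllrrrllllllll → llllllllllrrrllllllllll → (answer).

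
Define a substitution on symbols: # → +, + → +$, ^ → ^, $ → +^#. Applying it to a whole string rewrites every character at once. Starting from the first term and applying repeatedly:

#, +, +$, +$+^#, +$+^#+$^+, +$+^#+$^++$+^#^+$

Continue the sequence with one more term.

Replace each of the 17 characters of +$+^#+$^++$+^#^+$ in place — +$ +^# +$ ^ + +$ +^# ^ +$ +$ +^# +$ ^ + ^ +$ +^# — and concatenate.

+$+^#+$^++$+^#^+$+$+^#+$^+^+$+^#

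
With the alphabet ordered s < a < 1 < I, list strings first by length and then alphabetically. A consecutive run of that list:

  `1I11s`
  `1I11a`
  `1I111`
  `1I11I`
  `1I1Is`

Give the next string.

Find the rightmost character of 1I1Is below I, bump it to the next letter, and reset everything to its right to s.

1I1Ia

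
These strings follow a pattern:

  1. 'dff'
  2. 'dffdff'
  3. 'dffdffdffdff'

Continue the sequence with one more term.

Each string is two copies of the previous one concatenated.
So the next term is two copies of dffdffdffdff.

dffdffdffdffdffdffdffdff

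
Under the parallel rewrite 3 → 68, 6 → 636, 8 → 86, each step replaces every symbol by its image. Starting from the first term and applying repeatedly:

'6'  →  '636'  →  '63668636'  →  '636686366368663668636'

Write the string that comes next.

φ(636686366368663668636) expands symbol-by-symbol to 636 68 636 636 86 636 68 636 636 68 636 86 636 636 68 636 636 86 636 68 636; joining the 21 pieces gives the next term.

6366863663686636686366366863686636636686366368663668636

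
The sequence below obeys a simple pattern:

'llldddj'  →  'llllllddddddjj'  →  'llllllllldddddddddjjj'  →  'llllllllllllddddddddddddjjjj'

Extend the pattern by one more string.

llllllllllllllldddddddddddddddjjjjj

Term n consists of 3n l's, followed by 3n d's, followed by n j's (n = 1, 2, …).
For the next term, n = 5, so the run lengths are 15, 15, 5.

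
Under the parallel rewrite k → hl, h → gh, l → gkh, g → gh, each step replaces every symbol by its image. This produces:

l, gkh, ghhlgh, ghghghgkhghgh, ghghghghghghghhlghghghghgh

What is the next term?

Replace each of the 26 characters of ghghghghghghghhlghghghghgh in place — gh gh gh gh gh gh gh gh gh gh gh gh gh gh gh gkh gh gh gh gh gh gh gh gh gh gh — and concatenate.

ghghghghghghghghghghghghghghghgkhghghghghghghghghghgh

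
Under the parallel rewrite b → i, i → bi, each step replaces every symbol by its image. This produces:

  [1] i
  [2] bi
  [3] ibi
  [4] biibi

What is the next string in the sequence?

ibibiibi

Rewriting each symbol of biibi: b→i, i→bi, i→bi, b→i, i→bi, which concatenates to i bi bi i bi.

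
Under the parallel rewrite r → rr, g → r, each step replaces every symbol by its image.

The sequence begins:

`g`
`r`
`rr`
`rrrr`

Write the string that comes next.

rrrrrrrr

Rewriting each symbol of rrrr: r→rr, r→rr, r→rr, r→rr, which concatenates to rr rr rr rr.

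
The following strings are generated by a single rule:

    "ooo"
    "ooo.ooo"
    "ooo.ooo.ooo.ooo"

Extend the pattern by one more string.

Every step duplicates the string with '.' between the halves.
Doubling ooo.ooo.ooo.ooo with '.' between the halves:

ooo.ooo.ooo.ooo.ooo.ooo.ooo.ooo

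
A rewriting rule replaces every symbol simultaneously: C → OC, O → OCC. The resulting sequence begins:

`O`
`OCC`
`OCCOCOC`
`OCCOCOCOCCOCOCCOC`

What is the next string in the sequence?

Rewriting the 17 symbols of OCCOCOCOCCOCOCCOC one by one yields OCC OC OC OCC OC OCC OC OCC OC OC OCC OC OCC OC OC OCC OC; concatenated:

OCCOCOCOCCOCOCCOCOCCOCOCOCCOCOCCOCOCOCCOC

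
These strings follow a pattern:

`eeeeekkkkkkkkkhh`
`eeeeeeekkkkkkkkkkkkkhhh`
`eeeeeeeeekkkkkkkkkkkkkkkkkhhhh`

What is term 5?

The n-th term is 2n+1 e's then 4n+1 k's then n h's, where the shown terms are n = 2, 3, 4.
Setting n = 6 gives 13, 25, 6 characters in each block.

eeeeeeeeeeeeekkkkkkkkkkkkkkkkkkkkkkkkkhhhhhh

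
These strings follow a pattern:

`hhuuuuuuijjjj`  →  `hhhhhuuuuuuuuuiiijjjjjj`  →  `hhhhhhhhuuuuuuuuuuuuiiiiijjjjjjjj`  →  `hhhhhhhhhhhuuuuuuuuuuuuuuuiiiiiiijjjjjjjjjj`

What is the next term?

hhhhhhhhhhhhhhuuuuuuuuuuuuuuuuuuiiiiiiiiijjjjjjjjjjjj

Reading off run lengths: h runs 2, 5, 8, 11; u runs 6, 9, 12, 15; i runs 1, 3, 5, 7; j runs 4, 6, 8, 10 — each is linear in n (n = 1, 2, …).
Setting n = 5 gives 14, 18, 9, 12 characters in each block.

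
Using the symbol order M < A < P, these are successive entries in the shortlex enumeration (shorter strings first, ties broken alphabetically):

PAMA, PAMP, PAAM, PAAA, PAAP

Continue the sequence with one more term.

The successor of PAAP increments the rightmost position that isn't already P and resets every position after it to M.

PAPM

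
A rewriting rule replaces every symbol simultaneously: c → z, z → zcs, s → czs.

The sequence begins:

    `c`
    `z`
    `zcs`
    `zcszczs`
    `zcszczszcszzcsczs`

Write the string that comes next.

φ(zcszczszcszzcsczs) expands symbol-by-symbol to zcs z czs zcs z zcs czs zcs z czs zcs zcs z czs z zcs czs; joining the 17 pieces gives the next term.

zcszczszcszzcsczszcszczszcszcszczszzcsczs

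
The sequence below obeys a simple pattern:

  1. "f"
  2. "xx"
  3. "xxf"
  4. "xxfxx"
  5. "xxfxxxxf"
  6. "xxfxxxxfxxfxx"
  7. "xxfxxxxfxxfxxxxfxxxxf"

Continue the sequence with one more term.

xxfxxxxfxxfxxxxfxxxxfxxfxxxxfxxfxx

From term 3 onward, concatenate the last term with the second-to-last: xx·f = xxf, xxf·xx = xxfxx, …
Continuing: xxfxxxxfxxfxxxxfxxxxf · xxfxxxxfxxfxx gives term 8.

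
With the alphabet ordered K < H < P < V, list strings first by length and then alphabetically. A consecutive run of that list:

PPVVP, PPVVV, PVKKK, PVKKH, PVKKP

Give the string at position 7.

Continuing the enumeration 2 steps past PVKKP: PVKKP → PVKKV → (answer).

PVKHK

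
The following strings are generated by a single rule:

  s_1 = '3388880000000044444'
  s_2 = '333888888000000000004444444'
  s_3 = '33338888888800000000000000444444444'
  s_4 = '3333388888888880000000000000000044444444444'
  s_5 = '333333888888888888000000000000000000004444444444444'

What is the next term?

The n-th term is n 3's then 2n 8's then 3n+2 0's then 2n+1 4's, where the shown terms are n = 2, 3, 4, 5, 6.
At n = 7 the blocks have lengths 7, 14, 23, 15.

33333338888888888888800000000000000000000000444444444444444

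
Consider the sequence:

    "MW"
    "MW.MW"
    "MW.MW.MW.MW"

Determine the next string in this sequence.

Each string is two copies of the previous one joined by '.'.
Doubling MW.MW.MW.MW with '.' between the halves:

MW.MW.MW.MW.MW.MW.MW.MW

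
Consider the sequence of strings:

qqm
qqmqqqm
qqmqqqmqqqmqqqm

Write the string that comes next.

Each string is two copies of the previous one joined by 'q'.
One more doubling of qqmqqqmqqqmqqqm gives the answer.

qqmqqqmqqqmqqqmqqqmqqqmqqqmqqqm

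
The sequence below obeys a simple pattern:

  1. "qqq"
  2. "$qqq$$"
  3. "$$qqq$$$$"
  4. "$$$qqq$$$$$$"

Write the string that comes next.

Each term wraps the previous one in $ on the left and $$ on the right.
Applying this once more to $$$qqq$$$$$$:

$$$$qqq$$$$$$$$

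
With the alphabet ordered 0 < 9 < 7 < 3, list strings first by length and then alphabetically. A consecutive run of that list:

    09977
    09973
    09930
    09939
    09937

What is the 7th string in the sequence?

09700

Stepping forward 2 times from 09937: 09937 → 09933, then the target.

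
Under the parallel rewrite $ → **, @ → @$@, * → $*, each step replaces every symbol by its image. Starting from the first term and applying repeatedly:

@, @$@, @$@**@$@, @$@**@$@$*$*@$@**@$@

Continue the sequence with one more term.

Rewriting the 20 symbols of @$@**@$@$*$*@$@**@$@ one by one yields @$@ ** @$@ $* $* @$@ ** @$@ ** $* ** $* @$@ ** @$@ $* $* @$@ ** @$@; concatenated:

@$@**@$@$*$*@$@**@$@**$***$*@$@**@$@$*$*@$@**@$@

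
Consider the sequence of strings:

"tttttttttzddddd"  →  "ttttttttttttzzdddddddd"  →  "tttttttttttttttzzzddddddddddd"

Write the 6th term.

Term n consists of 3n+3 t's, followed by n-1 z's, followed by 3n-1 d's, where the shown terms are n = 2, 3, 4.
At n = 7 the blocks have lengths 24, 6, 20.

ttttttttttttttttttttttttzzzzzzdddddddddddddddddddd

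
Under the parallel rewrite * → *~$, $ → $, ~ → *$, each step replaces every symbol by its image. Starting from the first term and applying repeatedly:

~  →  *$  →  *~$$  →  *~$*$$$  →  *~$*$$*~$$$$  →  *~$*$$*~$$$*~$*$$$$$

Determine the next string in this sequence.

Replace each of the 20 characters of *~$*$$*~$$$*~$*$$$$$ in place — *~$ *$ $ *~$ $ $ *~$ *$ $ $ $ *~$ *$ $ *~$ $ $ $ $ $ — and concatenate.

*~$*$$*~$$$*~$*$$$$*~$*$$*~$$$$$$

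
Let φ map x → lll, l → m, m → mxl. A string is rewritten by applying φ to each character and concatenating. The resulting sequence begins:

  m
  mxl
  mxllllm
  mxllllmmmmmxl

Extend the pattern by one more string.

mxllllmmmmmxlmxlmxlmxlmxllllm

φ(mxllllmmmmmxl) expands symbol-by-symbol to mxl lll m m m m mxl mxl mxl mxl mxl lll m; joining the 13 pieces gives the next term.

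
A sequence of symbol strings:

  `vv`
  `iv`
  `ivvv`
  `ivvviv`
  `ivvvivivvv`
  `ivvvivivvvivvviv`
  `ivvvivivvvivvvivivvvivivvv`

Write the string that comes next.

From term 3 onward, concatenate the last term with the second-to-last: iv·vv = ivvv, ivvv·iv = ivvviv, …
The next term joins ivvvivivvvivvvivivvvivivvv and ivvvivivvvivvviv.

ivvvivivvvivvvivivvvivivvvivvvivivvvivvviv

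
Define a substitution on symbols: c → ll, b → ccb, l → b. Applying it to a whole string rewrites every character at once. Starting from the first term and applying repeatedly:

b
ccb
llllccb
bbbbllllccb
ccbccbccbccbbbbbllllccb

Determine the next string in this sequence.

Rewriting the 23 symbols of ccbccbccbccbbbbbllllccb one by one yields ll ll ccb ll ll ccb ll ll ccb ll ll ccb ccb ccb ccb ccb b b b b ll ll ccb; concatenated:

llllccbllllccbllllccbllllccbccbccbccbccbbbbbllllccb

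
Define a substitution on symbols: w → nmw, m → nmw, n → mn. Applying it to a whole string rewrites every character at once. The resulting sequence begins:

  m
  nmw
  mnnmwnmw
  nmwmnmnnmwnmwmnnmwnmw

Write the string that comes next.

Applying the rule to each of the 21 symbols of nmwmnmnnmwnmwmnnmwnmw gives the pieces mn nmw nmw nmw mn nmw mn mn nmw nmw mn nmw nmw nmw mn mn nmw nmw mn nmw nmw, which concatenate to the answer.

mnnmwnmwnmwmnnmwmnmnnmwnmwmnnmwnmwnmwmnmnnmwnmwmnnmwnmw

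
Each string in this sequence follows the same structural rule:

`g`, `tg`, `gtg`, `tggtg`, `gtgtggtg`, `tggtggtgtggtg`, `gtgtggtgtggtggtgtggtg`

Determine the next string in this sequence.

tggtggtgtggtggtgtggtgtggtggtgtggtg

Each term (from the third on) is the two preceding terms concatenated in order: term 3 = g·tg = gtg.
So term 8 is tggtggtgtggtg·gtgtggtgtggtggtgtggtg.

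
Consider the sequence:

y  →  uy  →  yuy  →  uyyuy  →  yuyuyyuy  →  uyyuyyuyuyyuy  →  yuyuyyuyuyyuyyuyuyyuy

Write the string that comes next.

This is a Fibonacci-style word recurrence s(k) = s(k−2)·s(k−1): e.g. y·uy = yuy.
Continuing: uyyuyyuyuyyuy · yuyuyyuyuyyuyyuyuyyuy gives term 8.

uyyuyyuyuyyuyyuyuyyuyuyyuyyuyuyyuy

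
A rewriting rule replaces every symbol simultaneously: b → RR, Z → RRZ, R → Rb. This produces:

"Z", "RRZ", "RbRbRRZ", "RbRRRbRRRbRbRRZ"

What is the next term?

RbRRRbRbRbRRRbRbRbRRRbRRRbRbRRZ

φ(RbRRRbRRRbRbRRZ) expands symbol-by-symbol to Rb RR Rb Rb Rb RR Rb Rb Rb RR Rb RR Rb Rb RRZ; joining the 15 pieces gives the next term.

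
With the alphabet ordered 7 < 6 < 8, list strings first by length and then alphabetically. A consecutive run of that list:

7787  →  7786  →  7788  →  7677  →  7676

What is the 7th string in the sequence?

Advancing 2 positions from 7676 through 7676 → 7678 reaches term 7.

7667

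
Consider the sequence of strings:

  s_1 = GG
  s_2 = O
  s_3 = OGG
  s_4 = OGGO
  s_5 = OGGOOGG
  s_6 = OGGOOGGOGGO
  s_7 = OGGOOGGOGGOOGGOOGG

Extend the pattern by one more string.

OGGOOGGOGGOOGGOOGGOGGOOGGOGGO

This is a Fibonacci-style word recurrence s(k) = s(k−1)·s(k−2): e.g. O·GG = OGG.
So term 8 is OGGOOGGOGGOOGGOOGG·OGGOOGGOGGO.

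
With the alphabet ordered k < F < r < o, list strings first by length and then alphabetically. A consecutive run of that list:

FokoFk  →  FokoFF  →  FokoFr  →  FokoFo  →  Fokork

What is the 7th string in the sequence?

Fokorr

Stepping forward 2 times from Fokork: Fokork → FokorF, then the target.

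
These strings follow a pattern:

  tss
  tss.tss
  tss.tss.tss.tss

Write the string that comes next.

s(k+1) = s(k)·.·s(k) — each term doubles the last with '.' between the halves.
So the next term is two copies of tss.tss.tss.tss with '.' between the halves.

tss.tss.tss.tss.tss.tss.tss.tss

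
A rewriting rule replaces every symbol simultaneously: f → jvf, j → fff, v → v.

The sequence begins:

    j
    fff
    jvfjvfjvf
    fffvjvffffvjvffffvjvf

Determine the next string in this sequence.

Rewriting the 21 symbols of fffvjvffffvjvffffvjvf one by one yields jvf jvf jvf v fff v jvf jvf jvf jvf v fff v jvf jvf jvf jvf v fff v jvf; concatenated:

jvfjvfjvfvfffvjvfjvfjvfjvfvfffvjvfjvfjvfjvfvfffvjvf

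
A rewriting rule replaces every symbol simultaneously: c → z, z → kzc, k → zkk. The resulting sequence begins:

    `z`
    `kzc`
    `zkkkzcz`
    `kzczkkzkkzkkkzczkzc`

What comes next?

zkkkzczkzczkkzkkkzczkkzkkkzczkkzkkzkkkzczkzczkkkzcz

Applying the rule to each of the 19 symbols of kzczkkzkkzkkkzczkzc gives the pieces zkk kzc z kzc zkk zkk kzc zkk zkk kzc zkk zkk zkk kzc z kzc zkk kzc z, which concatenate to the answer.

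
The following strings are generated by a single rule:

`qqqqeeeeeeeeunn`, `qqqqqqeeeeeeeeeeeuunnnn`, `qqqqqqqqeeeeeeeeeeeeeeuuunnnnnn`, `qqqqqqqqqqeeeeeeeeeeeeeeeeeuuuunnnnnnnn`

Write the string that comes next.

Reading off run lengths: q runs 4, 6, 8, 10; e runs 8, 11, 14, 17; u runs 1, 2, 3, 4; n runs 2, 4, 6, 8 — each is linear in n, where the shown terms are n = 2, 3, 4, 5.
For the next term, n = 6, so the run lengths are 12, 20, 5, 10.

qqqqqqqqqqqqeeeeeeeeeeeeeeeeeeeeuuuuunnnnnnnnnn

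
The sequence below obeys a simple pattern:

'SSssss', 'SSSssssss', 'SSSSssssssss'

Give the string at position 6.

Each string has the form S^{n+1} s^{2n+2} (n = 1, 2, …).
Setting n = 6 gives 7, 14 characters in each block.

SSSSSSSssssssssssssss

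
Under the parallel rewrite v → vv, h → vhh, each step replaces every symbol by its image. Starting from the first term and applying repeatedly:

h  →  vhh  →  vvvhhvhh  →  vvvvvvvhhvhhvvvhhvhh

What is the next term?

vvvvvvvvvvvvvvvhhvhhvvvhhvhhvvvvvvvhhvhhvvvhhvhh

φ(vvvvvvvhhvhhvvvhhvhh) expands symbol-by-symbol to vv vv vv vv vv vv vv vhh vhh vv vhh vhh vv vv vv vhh vhh vv vhh vhh; joining the 20 pieces gives the next term.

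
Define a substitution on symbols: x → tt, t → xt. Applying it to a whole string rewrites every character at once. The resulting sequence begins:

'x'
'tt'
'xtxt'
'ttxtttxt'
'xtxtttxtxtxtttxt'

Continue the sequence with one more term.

Replace each of the 16 characters of xtxtttxtxtxtttxt in place — tt xt tt xt xt xt tt xt tt xt tt xt xt xt tt xt — and concatenate.

ttxtttxtxtxtttxtttxtttxtxtxtttxt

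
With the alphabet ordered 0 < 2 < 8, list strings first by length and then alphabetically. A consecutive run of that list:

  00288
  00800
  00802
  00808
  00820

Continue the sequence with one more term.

00822

Find the rightmost character of 00820 below 8, bump it to the next letter, and reset everything to its right to 0.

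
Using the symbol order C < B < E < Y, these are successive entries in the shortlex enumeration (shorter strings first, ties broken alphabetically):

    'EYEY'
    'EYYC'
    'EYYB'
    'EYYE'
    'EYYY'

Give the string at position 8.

Stepping forward 3 times from EYYY: EYYY → YCCC → YCCB, then the target.

YCCE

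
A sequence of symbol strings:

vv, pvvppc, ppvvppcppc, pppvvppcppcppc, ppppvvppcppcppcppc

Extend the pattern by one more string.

pppppvvppcppcppcppcppc

s(k+1) = p·s(k)·ppc, so each term gains p as a prefix and ppc as a suffix.
So the next term is p·ppppvvppcppcppcppc·ppc.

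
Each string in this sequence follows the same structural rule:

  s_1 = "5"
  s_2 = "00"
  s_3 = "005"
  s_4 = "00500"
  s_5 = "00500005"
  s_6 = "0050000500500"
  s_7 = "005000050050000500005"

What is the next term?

0050000500500005000050050000500500

Each term (from the third on) is the previous term followed by the one before it: term 3 = 00·5 = 005.
Continuing: 005000050050000500005 · 0050000500500 gives term 8.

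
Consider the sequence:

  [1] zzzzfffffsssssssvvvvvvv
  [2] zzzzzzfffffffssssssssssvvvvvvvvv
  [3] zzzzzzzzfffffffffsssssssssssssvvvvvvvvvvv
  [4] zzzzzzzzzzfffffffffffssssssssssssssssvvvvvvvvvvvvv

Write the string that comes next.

zzzzzzzzzzzzfffffffffffffsssssssssssssssssssvvvvvvvvvvvvvvv

Term n consists of 2n-2 z's, followed by 2n-1 f's, followed by 3n-2 s's, followed by 2n+1 v's, where the shown terms are n = 3, 4, 5, 6.
Setting n = 7 gives 12, 13, 19, 15 characters in each block.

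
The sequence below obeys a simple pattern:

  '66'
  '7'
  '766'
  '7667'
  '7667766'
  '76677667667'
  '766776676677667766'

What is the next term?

Each term (from the third on) is the previous term followed by the one before it: term 3 = 7·66 = 766.
The next term joins 766776676677667766 and 76677667667.

76677667667766776676677667667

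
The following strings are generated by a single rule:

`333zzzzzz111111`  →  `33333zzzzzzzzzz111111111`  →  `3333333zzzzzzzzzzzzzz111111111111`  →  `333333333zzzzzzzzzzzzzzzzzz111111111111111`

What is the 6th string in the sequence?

3333333333333zzzzzzzzzzzzzzzzzzzzzzzzzz111111111111111111111

Reading off run lengths: 3 runs 3, 5, 7, 9; z runs 6, 10, 14, 18; 1 runs 6, 9, 12, 15 — each is linear in n, where the shown terms are n = 2, 3, 4, 5.
Setting n = 7 gives 13, 26, 21 characters in each block.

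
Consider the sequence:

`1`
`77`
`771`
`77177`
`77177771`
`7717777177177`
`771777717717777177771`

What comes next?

From term 3 onward, concatenate the last term with the second-to-last: 77·1 = 771, 771·77 = 77177, …
The next term joins 771777717717777177771 and 7717777177177.

7717777177177771777717717777177177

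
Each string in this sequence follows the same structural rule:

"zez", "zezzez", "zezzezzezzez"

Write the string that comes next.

zezzezzezzezzezzezzezzez

Each string is two copies of the previous one concatenated.
So the next term is two copies of zezzezzezzez.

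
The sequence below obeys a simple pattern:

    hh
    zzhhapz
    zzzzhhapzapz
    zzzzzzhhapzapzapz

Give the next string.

zzzzzzzzhhapzapzapzapz

Every step adds zz to the front and apz to the end of the previous string.
One more step from zzzzzzhhapzapzapz gives the answer.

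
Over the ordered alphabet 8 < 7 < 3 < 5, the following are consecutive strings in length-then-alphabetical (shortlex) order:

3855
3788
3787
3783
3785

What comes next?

Find the rightmost character of 3785 below 5, bump it to the next letter, and reset everything to its right to 8.

3778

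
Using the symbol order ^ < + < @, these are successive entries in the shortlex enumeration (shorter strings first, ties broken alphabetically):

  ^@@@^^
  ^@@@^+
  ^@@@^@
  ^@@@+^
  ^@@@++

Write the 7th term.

Continuing the enumeration 2 steps past ^@@@++: ^@@@++ → ^@@@+@ → (answer).

^@@@@^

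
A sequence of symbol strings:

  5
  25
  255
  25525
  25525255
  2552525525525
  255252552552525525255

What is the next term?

Each term (from the third on) is the previous term followed by the one before it: term 3 = 25·5 = 255.
The next term joins 255252552552525525255 and 2552525525525.

2552525525525255252552552525525525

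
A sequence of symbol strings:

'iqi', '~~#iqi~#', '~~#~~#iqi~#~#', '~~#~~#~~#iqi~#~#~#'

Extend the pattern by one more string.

Each term wraps the previous one in ~~# on the left and ~# on the right.
Applying this once more to ~~#~~#~~#iqi~#~#~#:

~~#~~#~~#~~#iqi~#~#~#~#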